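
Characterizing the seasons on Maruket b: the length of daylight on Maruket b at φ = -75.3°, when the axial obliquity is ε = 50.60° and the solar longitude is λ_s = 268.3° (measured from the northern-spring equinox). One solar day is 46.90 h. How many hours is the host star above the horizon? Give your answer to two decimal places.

Solar declination: sin δ = sin ε · sin λ_s = sin 50.60° × sin 268.3° = -0.77239, so δ = -50.569°.
Sunrise equation: cos H₀ = −tan φ · tan δ = -4.6355 ≤ −1, so the host star never sets (polar day) and H₀ = π.
Daylight = 2H₀/(2π) × 46.90 h = (3.1416/π) × 46.90 = 46.90 h.

46.90 h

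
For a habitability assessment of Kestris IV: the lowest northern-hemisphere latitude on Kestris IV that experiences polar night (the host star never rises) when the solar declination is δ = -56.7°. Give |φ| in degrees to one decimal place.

|φ| = 33.3°

Polar night requires cos H₀ = −tan φ tan δ ≥ 1, i.e. tan φ tan δ ≤ −1.
The boundary is |tan φ| · |tan δ| = 1, so |φ| = 90° − |δ| = 90° − 56.7° = 33.3° in the northern hemisphere.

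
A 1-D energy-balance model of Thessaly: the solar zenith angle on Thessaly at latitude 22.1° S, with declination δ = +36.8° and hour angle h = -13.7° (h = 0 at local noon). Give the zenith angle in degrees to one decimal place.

cos θ_z = sin φ sin δ + cos φ cos δ cos h = -0.225367 + 0.720793 = 0.495426.
θ_z = arccos(0.495426) = 60.3°.

θ_z = 60.3°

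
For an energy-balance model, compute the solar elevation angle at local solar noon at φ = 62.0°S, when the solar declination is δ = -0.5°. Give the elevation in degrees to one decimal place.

At local noon the hour angle is zero, so the zenith angle equals |φ − δ| = |-62.0° − (-0.500°)| = 61.500°.
Elevation = 90° − 61.500° = 28.5°.

28.5°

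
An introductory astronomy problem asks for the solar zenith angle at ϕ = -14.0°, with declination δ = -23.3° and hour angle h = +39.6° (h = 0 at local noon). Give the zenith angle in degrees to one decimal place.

θ_z = 38.5°

cos θ_z = sin ϕ sin δ + cos ϕ cos δ cos h = 0.095691 + 0.686654 = 0.782345.
θ_z = arccos(0.782345) = 38.5°.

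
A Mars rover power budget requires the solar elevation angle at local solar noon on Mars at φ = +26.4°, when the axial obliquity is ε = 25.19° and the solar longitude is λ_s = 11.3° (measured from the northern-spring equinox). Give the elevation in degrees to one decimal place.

Solar declination: sin δ = sin ε · sin λ_s = sin 25.19° × sin 11.3° = 0.08340, so δ = +4.784°.
At local noon the hour angle is zero, so the zenith angle equals |φ − δ| = |+26.4° − (+4.784°)| = 21.616°.
Elevation = 90° − 21.616° = 68.4°.

68.4°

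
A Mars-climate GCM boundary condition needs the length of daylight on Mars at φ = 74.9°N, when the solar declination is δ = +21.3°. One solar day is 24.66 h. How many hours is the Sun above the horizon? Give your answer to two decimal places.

24.66 h

Sunrise equation: cos H₀ = −tan φ · tan δ = -1.4450 ≤ −1, so the Sun never sets (polar day) and H₀ = π.
Daylight = 2H₀/(2π) × 24.66 h = (3.1416/π) × 24.66 = 24.66 h.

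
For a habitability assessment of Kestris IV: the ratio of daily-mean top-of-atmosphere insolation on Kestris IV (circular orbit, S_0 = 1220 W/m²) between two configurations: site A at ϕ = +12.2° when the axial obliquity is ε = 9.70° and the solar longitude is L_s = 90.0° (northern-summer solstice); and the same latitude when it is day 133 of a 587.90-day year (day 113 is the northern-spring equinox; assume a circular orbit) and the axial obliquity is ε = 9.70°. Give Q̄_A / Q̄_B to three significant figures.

Q̄_A / Q̄_B ≈ 1.03

— Configuration A (ϕ=+12.2°):
Solar declination: sin δ = sin ε · sin L_s = sin 9.70° × sin 90.0° = 0.16849, so δ = +9.700°.
cos h₀ = −tan(+12.2°) tan(+9.700°) = -0.0370, h₀ = 1.6078 rad.
Bracket: h₀ sin ϕ sin δ + cos ϕ cos δ sin h₀ = 1.6078×0.21132×0.16849 + 0.97742×0.98570×0.99932 = 0.057246 + 0.962788 = 1.020034.
Q̄ = (S_0/π) × [bracket] = (1220/π) × 1.020034 = 396.12 W/m².
— Configuration B (ϕ=+12.2°):
Solar longitude: L_s = 360° × (133 − 113)/587.90 = 12.247°.
sin δ = sin 9.70° × sin 12.247° = 0.03574, so δ = +2.048°.
cos h₀ = −tan(+12.2°) tan(+2.048°) = -0.0077, h₀ = 1.5785 rad.
Bracket: h₀ sin ϕ sin δ + cos ϕ cos δ sin h₀ = 1.5785×0.21132×0.03574 + 0.97742×0.99936×0.99997 = 0.011922 + 0.976765 = 0.988687.
Q̄ = (S_0/π) × [bracket] = (1220/π) × 0.988687 = 383.94 W/m².
Ratio Q̄_A / Q̄_B = 396.12 / 383.94 = 1.032.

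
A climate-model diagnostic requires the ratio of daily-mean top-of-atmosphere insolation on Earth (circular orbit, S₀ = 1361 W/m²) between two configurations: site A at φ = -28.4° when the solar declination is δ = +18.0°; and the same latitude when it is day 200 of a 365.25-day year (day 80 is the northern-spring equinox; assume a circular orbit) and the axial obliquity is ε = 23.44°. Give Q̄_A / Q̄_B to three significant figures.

Q̄_A / Q̄_B ≈ 1.07

— Configuration A (φ=-28.4°):
cos H₀ = −tan(-28.4°) tan(+18.000°) = 0.1757, H₀ = 1.3942 rad.
Bracket: H₀ sin φ sin δ + cos φ cos δ sin H₀ = 1.3942×-0.47562×0.30902 + 0.87965×0.95106×0.98445 = -0.204914 + 0.823591 = 0.618677.
Q̄ = (S₀/π) × [bracket] = (1361/π) × 0.618677 = 268.02 W/m².
— Configuration B (φ=-28.4°):
Solar longitude: λ_s = 360° × (200 − 80)/365.25 = 118.275°.
sin δ = sin 23.44° × sin 118.275° = 0.35033, so δ = +20.507°.
cos H₀ = −tan(-28.4°) tan(+20.507°) = 0.2022, H₀ = 1.3672 rad.
Bracket: H₀ sin φ sin δ + cos φ cos δ sin H₀ = 1.3672×-0.47562×0.35033 + 0.87965×0.93663×0.97934 = -0.227808 + 0.806885 = 0.579077.
Q̄ = (S₀/π) × [bracket] = (1361/π) × 0.579077 = 250.87 W/m².
Ratio Q̄_A / Q̄_B = 268.02 / 250.87 = 1.068.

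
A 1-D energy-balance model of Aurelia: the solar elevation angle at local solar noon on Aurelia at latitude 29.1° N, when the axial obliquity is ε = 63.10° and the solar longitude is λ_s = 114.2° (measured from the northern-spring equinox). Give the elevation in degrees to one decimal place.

64.7°

Solar declination: sin δ = sin ε · sin λ_s = sin 63.10° × sin 114.2° = 0.81343, so δ = +54.432°.
At local noon the hour angle is zero, so the zenith angle equals |φ − δ| = |+29.1° − (+54.432°)| = 25.332°.
Elevation = 90° − 25.332° = 64.7°.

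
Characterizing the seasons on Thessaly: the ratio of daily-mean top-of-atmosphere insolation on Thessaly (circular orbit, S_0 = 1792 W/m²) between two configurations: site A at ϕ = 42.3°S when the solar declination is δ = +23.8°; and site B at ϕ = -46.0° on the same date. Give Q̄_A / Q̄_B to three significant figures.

— Configuration A (ϕ=-42.3°):
cos h₀ = −tan(-42.3°) tan(+23.800°) = 0.4013, h₀ = 1.1578 rad.
Bracket: h₀ sin ϕ sin δ + cos ϕ cos δ sin h₀ = 1.1578×-0.67301×0.40355 + 0.73963×0.91496×0.91593 = -0.314451 + 0.619839 = 0.305388.
Q̄ = (S_0/π) × [bracket] = (1792/π) × 0.305388 = 174.20 W/m².
— Configuration B (ϕ=-46.0°):
cos h₀ = −tan(-46.0°) tan(+23.800°) = 0.4567, h₀ = 1.0965 rad.
Bracket: h₀ sin ϕ sin δ + cos ϕ cos δ sin h₀ = 1.0965×-0.71934×0.40355 + 0.69466×0.91496×0.88961 = -0.318303 + 0.565424 = 0.247121.
Q̄ = (S_0/π) × [bracket] = (1792/π) × 0.247121 = 140.96 W/m².
Ratio Q̄_A / Q̄_B = 174.20 / 140.96 = 1.236.

Q̄_A / Q̄_B ≈ 1.24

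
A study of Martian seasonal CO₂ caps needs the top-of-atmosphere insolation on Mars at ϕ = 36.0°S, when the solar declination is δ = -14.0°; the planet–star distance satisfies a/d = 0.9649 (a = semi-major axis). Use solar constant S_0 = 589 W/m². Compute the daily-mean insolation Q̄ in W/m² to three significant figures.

cos h₀ = −tan(-36.0°) tan(-14.000°) = -0.1811, h₀ = 1.7529 rad.
Bracket: h₀ sin ϕ sin δ + cos ϕ cos δ sin h₀ = 1.7529×-0.58779×-0.24192 + 0.80902×0.97030×0.98346 = 0.249259 + 0.772008 = 1.021267.
Inverse-square distance factor (a/d)² = 0.9649² = 0.931032.
Q̄ = (S_0/π) × 0.931032 × [bracket] = (589/π) × 0.931032 × 1.021267 = 178.3 W/m².

Q̄ ≈ 178 W/m²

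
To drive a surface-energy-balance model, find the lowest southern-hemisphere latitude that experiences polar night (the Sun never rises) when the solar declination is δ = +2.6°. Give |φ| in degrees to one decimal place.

|φ| = 87.4°

Polar night requires cos H₀ = −tan φ tan δ ≥ 1, i.e. tan φ tan δ ≤ −1.
The boundary is |tan φ| · |tan δ| = 1, so |φ| = 90° − |δ| = 90° − 2.6° = 87.4° in the southern hemisphere.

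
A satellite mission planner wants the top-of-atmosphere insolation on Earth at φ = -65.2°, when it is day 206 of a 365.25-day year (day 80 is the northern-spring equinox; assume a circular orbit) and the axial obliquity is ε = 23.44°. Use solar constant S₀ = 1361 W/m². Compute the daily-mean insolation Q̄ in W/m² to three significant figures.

Q̄ ≈ 20.0 W/m²

Solar longitude: λ_s = 360° × (206 − 80)/365.25 = 124.189°.
sin δ = sin 23.44° × sin 124.189° = 0.32905, so δ = +19.211°.
cos H₀ = −tan(-65.2°) tan(+19.211°) = 0.7541, H₀ = 0.7165 rad.
Bracket: H₀ sin φ sin δ + cos φ cos δ sin H₀ = 0.7165×-0.90778×0.32905 + 0.41945×0.94431×0.65674 = -0.214022 + 0.260129 = 0.046107.
Q̄ = (S₀/π) × [bracket] = (1361/π) × 0.046107 = 19.97 W/m².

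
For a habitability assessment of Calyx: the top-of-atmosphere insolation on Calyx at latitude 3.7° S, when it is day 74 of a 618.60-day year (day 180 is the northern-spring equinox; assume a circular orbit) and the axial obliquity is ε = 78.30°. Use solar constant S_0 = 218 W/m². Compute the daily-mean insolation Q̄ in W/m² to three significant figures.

Q̄ ≈ 41.4 W/m²

Solar longitude: L_s = 360° × (74 − 180)/618.60 = -61.688°, i.e. -61.688° + 360° = 298.312°.
sin δ = sin 78.30° × sin 298.312° = -0.86208, so δ = -59.551°.
cos h₀ = −tan(-3.7°) tan(-59.551°) = -0.1100, h₀ = 1.6810 rad.
Bracket: h₀ sin ϕ sin δ + cos ϕ cos δ sin h₀ = 1.6810×-0.06453×-0.86208 + 0.99792×0.50677×0.99393 = 0.093514 + 0.502646 = 0.596160.
Q̄ = (S_0/π) × [bracket] = (218/π) × 0.596160 = 41.37 W/m².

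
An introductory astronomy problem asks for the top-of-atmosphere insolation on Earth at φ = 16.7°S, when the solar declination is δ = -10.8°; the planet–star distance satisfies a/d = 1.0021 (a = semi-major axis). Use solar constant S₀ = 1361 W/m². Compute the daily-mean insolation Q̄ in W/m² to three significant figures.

cos H₀ = −tan(-16.7°) tan(-10.800°) = -0.0572, H₀ = 1.6281 rad.
Bracket: H₀ sin φ sin δ + cos φ cos δ sin H₀ = 1.6281×-0.28736×-0.18738 + 0.95782×0.98229×0.99836 = 0.087666 + 0.939314 = 1.026980.
Inverse-square distance factor (a/d)² = 1.0021² = 1.004204.
Q̄ = (S₀/π) × 1.004204 × [bracket] = (1361/π) × 1.004204 × 1.026980 = 446.8 W/m².

Q̄ ≈ 447 W/m²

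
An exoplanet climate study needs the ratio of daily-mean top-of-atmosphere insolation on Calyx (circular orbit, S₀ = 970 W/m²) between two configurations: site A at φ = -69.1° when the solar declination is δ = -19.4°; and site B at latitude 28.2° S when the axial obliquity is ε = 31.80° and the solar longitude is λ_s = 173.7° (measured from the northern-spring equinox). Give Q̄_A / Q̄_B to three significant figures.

Q̄_A / Q̄_B ≈ 1.17

— Configuration A (φ=-69.1°):
cos H₀ = −tan(-69.1°) tan(-19.400°) = -0.9222, H₀ = 2.7445 rad.
Bracket: H₀ sin φ sin δ + cos φ cos δ sin H₀ = 2.7445×-0.93420×-0.33216 + 0.35674×0.94322×0.38670 = 0.851629 + 0.130118 = 0.981747.
Q̄ = (S₀/π) × [bracket] = (970/π) × 0.981747 = 303.12 W/m².
— Configuration B (φ=-28.2°):
Solar declination: sin δ = sin ε · sin λ_s = sin 31.80° × sin 173.7° = 0.05783, so δ = +3.315°.
cos H₀ = −tan(-28.2°) tan(+3.315°) = 0.0311, H₀ = 1.5397 rad.
Bracket: H₀ sin φ sin δ + cos φ cos δ sin H₀ = 1.5397×-0.47255×0.05783 + 0.88130×0.99833×0.99952 = -0.042076 + 0.879406 = 0.837330.
Q̄ = (S₀/π) × [bracket] = (970/π) × 0.837330 = 258.53 W/m².
Ratio Q̄_A / Q̄_B = 303.12 / 258.53 = 1.172.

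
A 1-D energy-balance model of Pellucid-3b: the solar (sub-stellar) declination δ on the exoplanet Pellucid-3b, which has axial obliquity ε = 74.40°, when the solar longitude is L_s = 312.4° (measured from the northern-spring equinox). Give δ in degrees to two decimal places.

sin δ = sin ε · sin L_s = sin 74.40° × sin 312.4° = -0.711253.
δ = arcsin(-0.711253) = -45.34°.

δ = -45.34°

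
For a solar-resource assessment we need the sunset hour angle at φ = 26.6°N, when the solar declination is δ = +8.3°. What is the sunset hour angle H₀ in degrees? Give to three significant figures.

cos H₀ = −tan φ · tan δ = −tan(+26.6°) × tan(+8.300°) = -0.0731, so H₀ = 1.6439 rad = 94.19°.

H₀ = 94.2°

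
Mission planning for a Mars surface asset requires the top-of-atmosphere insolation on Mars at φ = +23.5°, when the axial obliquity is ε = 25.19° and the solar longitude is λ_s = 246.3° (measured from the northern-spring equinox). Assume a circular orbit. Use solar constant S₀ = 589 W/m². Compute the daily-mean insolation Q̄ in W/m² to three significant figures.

Solar declination: sin δ = sin ε · sin λ_s = sin 25.19° × sin 246.3° = -0.38973, so δ = -22.937°.
cos H₀ = −tan(+23.5°) tan(-22.937°) = 0.1840, H₀ = 1.3857 rad.
Bracket: H₀ sin φ sin δ + cos φ cos δ sin H₀ = 1.3857×0.39875×-0.38973 + 0.91706×0.92093×0.98292 = -0.215344 + 0.830123 = 0.614779.
Q̄ = (S₀/π) × [bracket] = (589/π) × 0.614779 = 115.3 W/m².

Q̄ ≈ 115 W/m²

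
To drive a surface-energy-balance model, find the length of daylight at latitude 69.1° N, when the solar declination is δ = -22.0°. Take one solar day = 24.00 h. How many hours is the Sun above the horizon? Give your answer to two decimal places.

cos h₀ = −tan ϕ · tan δ = 1.0580 ≥ 1, so the Sun never rises (polar night) and h₀ = 0.
Daylight = 2h₀/(2π) × 24.00 h = (0.0000/π) × 24.00 = 0.00 h.

0.00 h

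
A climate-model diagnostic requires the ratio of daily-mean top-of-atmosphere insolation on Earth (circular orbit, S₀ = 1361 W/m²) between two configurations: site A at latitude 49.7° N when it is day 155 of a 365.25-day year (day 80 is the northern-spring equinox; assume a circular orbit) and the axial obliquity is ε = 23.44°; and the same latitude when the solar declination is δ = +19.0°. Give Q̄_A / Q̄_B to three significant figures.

Q̄_A / Q̄_B ≈ 1.07

— Configuration A (φ=+49.7°):
Solar longitude: λ_s = 360° × (155 − 80)/365.25 = 73.922°.
sin δ = sin 23.44° × sin 73.922° = 0.38223, so δ = +22.472°.
cos H₀ = −tan(+49.7°) tan(+22.472°) = -0.4877, H₀ = 2.0803 rad.
Bracket: H₀ sin φ sin δ + cos φ cos δ sin H₀ = 2.0803×0.76267×0.38223 + 0.64679×0.92407×0.87299 = 0.606439 + 0.521768 = 1.128207.
Q̄ = (S₀/π) × [bracket] = (1361/π) × 1.128207 = 488.76 W/m².
— Configuration B (φ=+49.7°):
cos H₀ = −tan(+49.7°) tan(+19.000°) = -0.4060, H₀ = 1.9889 rad.
Bracket: H₀ sin φ sin δ + cos φ cos δ sin H₀ = 1.9889×0.76267×0.32557 + 0.64679×0.94552×0.91387 = 0.493849 + 0.558880 = 1.052729.
Q̄ = (S₀/π) × [bracket] = (1361/π) × 1.052729 = 456.06 W/m².
Ratio Q̄_A / Q̄_B = 488.76 / 456.06 = 1.072.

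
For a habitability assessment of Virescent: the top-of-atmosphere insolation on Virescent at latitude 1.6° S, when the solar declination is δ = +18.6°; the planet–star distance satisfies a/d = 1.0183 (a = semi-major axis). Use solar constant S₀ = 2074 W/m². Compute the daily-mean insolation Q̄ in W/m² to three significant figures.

Q̄ ≈ 639 W/m²

cos H₀ = −tan(-1.6°) tan(+18.600°) = 0.0094, H₀ = 1.5614 rad.
Bracket: H₀ sin φ sin δ + cos φ cos δ sin H₀ = 1.5614×-0.02792×0.31896 + 0.99961×0.94777×0.99996 = -0.013905 + 0.947362 = 0.933457.
Inverse-square distance factor (a/d)² = 1.0183² = 1.036935.
Q̄ = (S₀/π) × 1.036935 × [bracket] = (2074/π) × 1.036935 × 0.933457 = 639.0 W/m².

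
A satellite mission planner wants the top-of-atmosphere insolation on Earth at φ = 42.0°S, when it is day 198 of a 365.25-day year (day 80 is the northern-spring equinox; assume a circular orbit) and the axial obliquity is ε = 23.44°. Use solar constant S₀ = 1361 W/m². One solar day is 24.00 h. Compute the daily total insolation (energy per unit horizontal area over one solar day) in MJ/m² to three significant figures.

Solar longitude: λ_s = 360° × (198 − 80)/365.25 = 116.304°.
sin δ = sin 23.44° × sin 116.304° = 0.35660, so δ = +20.892°.
cos H₀ = −tan(-42.0°) tan(+20.892°) = 0.3437, H₀ = 1.2200 rad.
Bracket: H₀ sin φ sin δ + cos φ cos δ sin H₀ = 1.2200×-0.66913×0.35660 + 0.74314×0.93426×0.93909 = -0.291106 + 0.651997 = 0.360891.
Q̄ = (S₀/π) × [bracket] = (1361/π) × 0.360891 = 156.35 W/m².
Daily total = Q̄ × 24.00 h × 3600 s/h = 156.35 × 24.00 × 3600 / 10⁶ = 13.51 MJ/m².

13.5 MJ/m²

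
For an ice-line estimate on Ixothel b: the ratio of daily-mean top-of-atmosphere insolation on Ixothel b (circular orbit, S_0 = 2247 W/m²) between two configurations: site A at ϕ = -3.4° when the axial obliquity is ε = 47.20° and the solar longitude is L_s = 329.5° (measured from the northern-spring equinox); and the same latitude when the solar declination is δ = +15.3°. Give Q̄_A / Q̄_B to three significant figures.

— Configuration A (ϕ=-3.4°):
Solar declination: sin δ = sin ε · sin L_s = sin 47.20° × sin 329.5° = -0.37240, so δ = -21.863°.
cos h₀ = −tan(-3.4°) tan(-21.863°) = -0.0238, h₀ = 1.5946 rad.
Bracket: h₀ sin ϕ sin δ + cos ϕ cos δ sin h₀ = 1.5946×-0.05931×-0.37240 + 0.99824×0.92807×0.99972 = 0.035220 + 0.926177 = 0.961397.
Q̄ = (S_0/π) × [bracket] = (2247/π) × 0.961397 = 687.63 W/m².
— Configuration B (ϕ=-3.4°):
cos h₀ = −tan(-3.4°) tan(+15.300°) = 0.0163, h₀ = 1.5545 rad.
Bracket: h₀ sin ϕ sin δ + cos ϕ cos δ sin h₀ = 1.5545×-0.05931×0.26387 + 0.99824×0.96456×0.99987 = -0.024328 + 0.962737 = 0.938409.
Q̄ = (S_0/π) × [bracket] = (2247/π) × 0.938409 = 671.19 W/m².
Ratio Q̄_A / Q̄_B = 687.63 / 671.19 = 1.024.

Q̄_A / Q̄_B ≈ 1.02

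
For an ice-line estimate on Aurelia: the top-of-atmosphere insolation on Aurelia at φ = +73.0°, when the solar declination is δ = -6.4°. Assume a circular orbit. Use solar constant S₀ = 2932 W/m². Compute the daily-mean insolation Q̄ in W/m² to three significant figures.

cos H₀ = −tan(+73.0°) tan(-6.400°) = 0.3669, H₀ = 1.1951 rad.
Bracket: H₀ sin φ sin δ + cos φ cos δ sin H₀ = 1.1951×0.95630×-0.11147 + 0.29237×0.99377×0.93027 = -0.127396 + 0.270289 = 0.142893.
Q̄ = (S₀/π) × [bracket] = (2932/π) × 0.142893 = 133.4 W/m².

Q̄ ≈ 133 W/m²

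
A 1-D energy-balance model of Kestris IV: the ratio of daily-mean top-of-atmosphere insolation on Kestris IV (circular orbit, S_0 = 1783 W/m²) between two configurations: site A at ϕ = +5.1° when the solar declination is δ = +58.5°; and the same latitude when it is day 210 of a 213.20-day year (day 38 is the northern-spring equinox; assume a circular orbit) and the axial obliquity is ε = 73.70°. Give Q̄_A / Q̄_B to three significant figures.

Q̄_A / Q̄_B ≈ 2.03

— Configuration A (ϕ=+5.1°):
cos h₀ = −tan(+5.1°) tan(+58.500°) = -0.1456, h₀ = 1.7170 rad.
Bracket: h₀ sin ϕ sin δ + cos ϕ cos δ sin h₀ = 1.7170×0.08889×0.85264 + 0.99604×0.52250×0.98934 = 0.130133 + 0.514883 = 0.645016.
Q̄ = (S_0/π) × [bracket] = (1783/π) × 0.645016 = 366.08 W/m².
— Configuration B (ϕ=+5.1°):
Solar longitude: L_s = 360° × (210 − 38)/213.20 = 290.432°.
sin δ = sin 73.70° × sin 290.432° = -0.89942, so δ = -64.082°.
cos h₀ = −tan(+5.1°) tan(-64.082°) = 0.1837, h₀ = 1.3861 rad.
Bracket: h₀ sin ϕ sin δ + cos ϕ cos δ sin h₀ = 1.3861×0.08889×-0.89942 + 0.99604×0.43708×0.98299 = -0.110818 + 0.427944 = 0.317126.
Q̄ = (S_0/π) × [bracket] = (1783/π) × 0.317126 = 179.98 W/m².
Ratio Q̄_A / Q̄_B = 366.08 / 179.98 = 2.034.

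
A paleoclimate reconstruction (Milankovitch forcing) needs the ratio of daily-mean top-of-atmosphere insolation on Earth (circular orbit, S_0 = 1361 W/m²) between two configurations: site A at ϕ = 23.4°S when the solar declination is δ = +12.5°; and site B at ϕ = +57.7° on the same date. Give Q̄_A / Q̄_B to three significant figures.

Q̄_A / Q̄_B ≈ 0.909

— Configuration A (ϕ=-23.4°):
cos h₀ = −tan(-23.4°) tan(+12.500°) = 0.0959, h₀ = 1.4747 rad.
Bracket: h₀ sin ϕ sin δ + cos ϕ cos δ sin h₀ = 1.4747×-0.39715×0.21644 + 0.91775×0.97630×0.99539 = -0.126764 + 0.891869 = 0.765105.
Q̄ = (S_0/π) × [bracket] = (1361/π) × 0.765105 = 331.46 W/m².
— Configuration B (ϕ=+57.7°):
cos h₀ = −tan(+57.7°) tan(+12.500°) = -0.3507, h₀ = 1.9291 rad.
Bracket: h₀ sin ϕ sin δ + cos ϕ cos δ sin h₀ = 1.9291×0.84526×0.21644 + 0.53435×0.97630×0.93649 = 0.352925 + 0.488554 = 0.841479.
Q̄ = (S_0/π) × [bracket] = (1361/π) × 0.841479 = 364.55 W/m².
Ratio Q̄_A / Q̄_B = 331.46 / 364.55 = 0.9092.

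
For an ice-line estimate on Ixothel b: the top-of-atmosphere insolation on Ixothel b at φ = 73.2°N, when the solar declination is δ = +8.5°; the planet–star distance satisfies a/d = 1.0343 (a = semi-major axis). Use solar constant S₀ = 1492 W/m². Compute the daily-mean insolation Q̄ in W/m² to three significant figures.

Q̄ ≈ 276 W/m²

cos H₀ = −tan(+73.2°) tan(+8.500°) = -0.4950, H₀ = 2.0886 rad.
Bracket: H₀ sin φ sin δ + cos φ cos δ sin H₀ = 2.0886×0.95732×0.14781 + 0.28903×0.98902×0.86889 = 0.295540 + 0.248378 = 0.543918.
Inverse-square distance factor (a/d)² = 1.0343² = 1.069776.
Q̄ = (S₀/π) × 1.069776 × [bracket] = (1492/π) × 1.069776 × 0.543918 = 276.3 W/m².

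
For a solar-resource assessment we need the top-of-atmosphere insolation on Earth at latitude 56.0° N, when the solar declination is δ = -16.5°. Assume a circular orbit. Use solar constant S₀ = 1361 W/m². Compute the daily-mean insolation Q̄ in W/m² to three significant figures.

cos H₀ = −tan(+56.0°) tan(-16.500°) = 0.4392, H₀ = 1.1161 rad.
Bracket: H₀ sin φ sin δ + cos φ cos δ sin H₀ = 1.1161×0.82904×-0.28402 + 0.55919×0.95882×0.89841 = -0.262801 + 0.481694 = 0.218893.
Q̄ = (S₀/π) × [bracket] = (1361/π) × 0.218893 = 94.83 W/m².

Q̄ ≈ 94.8 W/m²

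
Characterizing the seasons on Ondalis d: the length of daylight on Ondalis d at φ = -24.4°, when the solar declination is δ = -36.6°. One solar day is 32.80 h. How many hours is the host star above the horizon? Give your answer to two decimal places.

19.99 h

cos H₀ = −tan φ · tan δ = −tan(-24.4°) × tan(-36.600°) = -0.3369, so H₀ = 1.9144 rad = 109.69°.
Daylight = 2H₀/(2π) × 32.80 h = (1.9144/π) × 32.80 = 19.99 h.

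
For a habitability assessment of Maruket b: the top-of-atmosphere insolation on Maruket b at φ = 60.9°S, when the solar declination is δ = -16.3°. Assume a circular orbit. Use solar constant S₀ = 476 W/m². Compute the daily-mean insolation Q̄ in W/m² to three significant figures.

Q̄ ≈ 139 W/m²

cos H₀ = −tan(-60.9°) tan(-16.300°) = -0.5254, H₀ = 2.1240 rad.
Bracket: H₀ sin φ sin δ + cos φ cos δ sin H₀ = 2.1240×-0.87377×-0.28067 + 0.48634×0.95981×0.85087 = 0.520892 + 0.397181 = 0.918073.
Q̄ = (S₀/π) × [bracket] = (476/π) × 0.918073 = 139.1 W/m².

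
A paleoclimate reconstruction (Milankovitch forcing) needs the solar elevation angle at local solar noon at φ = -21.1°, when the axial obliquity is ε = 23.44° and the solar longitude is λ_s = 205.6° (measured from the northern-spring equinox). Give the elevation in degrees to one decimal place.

Solar declination: sin δ = sin ε · sin λ_s = sin 23.44° × sin 205.6° = -0.17188, so δ = -9.897°.
At local noon the hour angle is zero, so the zenith angle equals |φ − δ| = |-21.1° − (-9.897°)| = 11.203°.
Elevation = 90° − 11.203° = 78.8°.

78.8°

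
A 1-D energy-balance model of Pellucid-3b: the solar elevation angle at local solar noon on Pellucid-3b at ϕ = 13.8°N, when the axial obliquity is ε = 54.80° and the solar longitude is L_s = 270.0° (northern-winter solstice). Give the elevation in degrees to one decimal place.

21.4°

Solar declination: sin δ = sin ε · sin L_s = sin 54.80° × sin 270.0° = -0.81714, so δ = -54.800°.
At local noon the hour angle is zero, so the zenith angle equals |ϕ − δ| = |+13.8° − (-54.800°)| = 68.600°.
Elevation = 90° − 68.600° = 21.4°.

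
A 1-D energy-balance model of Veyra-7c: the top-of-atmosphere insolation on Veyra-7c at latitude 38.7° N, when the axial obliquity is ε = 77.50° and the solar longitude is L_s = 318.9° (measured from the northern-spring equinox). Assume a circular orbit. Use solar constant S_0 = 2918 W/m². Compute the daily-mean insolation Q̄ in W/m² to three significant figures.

Q̄ ≈ 101 W/m²

Solar declination: sin δ = sin ε · sin L_s = sin 77.50° × sin 318.9° = -0.64179, so δ = -39.926°.
cos h₀ = −tan(+38.7°) tan(-39.926°) = 0.6705, h₀ = 0.8359 rad.
Bracket: h₀ sin ϕ sin δ + cos ϕ cos δ sin h₀ = 0.8359×0.62524×-0.64179 + 0.78043×0.76688×0.74193 = -0.335424 + 0.444042 = 0.108618.
Q̄ = (S_0/π) × [bracket] = (2918/π) × 0.108618 = 100.9 W/m².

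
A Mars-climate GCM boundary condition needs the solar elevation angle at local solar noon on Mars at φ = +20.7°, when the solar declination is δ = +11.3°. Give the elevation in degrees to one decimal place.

At local noon the hour angle is zero, so the zenith angle equals |φ − δ| = |+20.7° − (+11.300°)| = 9.400°.
Elevation = 90° − 9.400° = 80.6°.

80.6°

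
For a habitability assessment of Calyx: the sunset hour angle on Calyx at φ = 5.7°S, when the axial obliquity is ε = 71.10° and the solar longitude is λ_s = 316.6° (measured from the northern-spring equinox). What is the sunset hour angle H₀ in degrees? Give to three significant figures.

H₀ = 94.9°

Solar declination: sin δ = sin ε · sin λ_s = sin 71.10° × sin 316.6° = -0.65004, so δ = -40.545°.
cos H₀ = −tan φ · tan δ = −tan(-5.7°) × tan(-40.545°) = -0.0854, so H₀ = 1.6563 rad = 94.90°.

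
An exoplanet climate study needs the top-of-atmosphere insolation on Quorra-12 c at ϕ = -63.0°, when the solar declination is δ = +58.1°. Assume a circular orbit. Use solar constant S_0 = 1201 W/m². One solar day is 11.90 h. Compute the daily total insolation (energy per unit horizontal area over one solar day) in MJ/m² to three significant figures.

0.00 MJ/m²

cos h₀ = −tan(-63.0°) tan(+58.100°) = 3.1531 ≥ 1 ⇒ polar night, h₀ = 0 and Q̄ = 0.
Daily total = Q̄ × 11.90 h × 3600 s/h = 0.00 MJ/m².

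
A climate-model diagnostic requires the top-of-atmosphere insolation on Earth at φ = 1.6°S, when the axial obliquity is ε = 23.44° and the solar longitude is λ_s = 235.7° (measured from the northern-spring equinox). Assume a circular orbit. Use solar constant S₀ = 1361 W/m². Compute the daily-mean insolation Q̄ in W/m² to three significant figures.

Solar declination: sin δ = sin ε · sin λ_s = sin 23.44° × sin 235.7° = -0.32861, so δ = -19.185°.
cos H₀ = −tan(-1.6°) tan(-19.185°) = -0.0097, H₀ = 1.5805 rad.
Bracket: H₀ sin φ sin δ + cos φ cos δ sin H₀ = 1.5805×-0.02792×-0.32861 + 0.99961×0.94446×0.99995 = 0.014501 + 0.944044 = 0.958545.
Q̄ = (S₀/π) × [bracket] = (1361/π) × 0.958545 = 415.3 W/m².

Q̄ ≈ 415 W/m²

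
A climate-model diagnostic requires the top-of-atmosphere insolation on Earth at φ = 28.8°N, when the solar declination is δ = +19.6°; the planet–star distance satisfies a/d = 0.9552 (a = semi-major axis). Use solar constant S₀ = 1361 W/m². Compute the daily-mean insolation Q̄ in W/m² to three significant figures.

cos H₀ = −tan(+28.8°) tan(+19.600°) = -0.1958, H₀ = 1.7678 rad.
Bracket: H₀ sin φ sin δ + cos φ cos δ sin H₀ = 1.7678×0.48175×0.33545 + 0.87631×0.94206×0.98065 = 0.285682 + 0.809562 = 1.095244.
Inverse-square distance factor (a/d)² = 0.9552² = 0.912407.
Q̄ = (S₀/π) × 0.912407 × [bracket] = (1361/π) × 0.912407 × 1.095244 = 432.9 W/m².

Q̄ ≈ 433 W/m²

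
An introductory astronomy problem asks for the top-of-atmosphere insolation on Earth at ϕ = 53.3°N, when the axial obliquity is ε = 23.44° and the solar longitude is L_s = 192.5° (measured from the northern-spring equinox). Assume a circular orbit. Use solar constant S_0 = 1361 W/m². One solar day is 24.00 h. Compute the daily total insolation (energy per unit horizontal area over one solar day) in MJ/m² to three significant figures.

18.4 MJ/m²

Solar declination: sin δ = sin ε · sin L_s = sin 23.44° × sin 192.5° = -0.08610, so δ = -4.939°.
cos h₀ = −tan(+53.3°) tan(-4.939°) = 0.1159, h₀ = 1.4546 rad.
Bracket: h₀ sin ϕ sin δ + cos ϕ cos δ sin h₀ = 1.4546×0.80178×-0.08610 + 0.59763×0.99629×0.99326 = -0.100416 + 0.591400 = 0.490984.
Q̄ = (S_0/π) × [bracket] = (1361/π) × 0.490984 = 212.70 W/m².
Daily total = Q̄ × 24.00 h × 3600 s/h = 212.70 × 24.00 × 3600 / 10⁶ = 18.38 MJ/m².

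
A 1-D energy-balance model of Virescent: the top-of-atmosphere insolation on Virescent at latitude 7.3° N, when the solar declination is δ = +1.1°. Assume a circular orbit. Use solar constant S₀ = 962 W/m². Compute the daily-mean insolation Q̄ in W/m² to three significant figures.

cos H₀ = −tan(+7.3°) tan(+1.100°) = -0.0025, H₀ = 1.5733 rad.
Bracket: H₀ sin φ sin δ + cos φ cos δ sin H₀ = 1.5733×0.12706×0.01920 + 0.99189×0.99982×1.00000 = 0.003838 + 0.991711 = 0.995549.
Q̄ = (S₀/π) × [bracket] = (962/π) × 0.995549 = 304.9 W/m².

Q̄ ≈ 305 W/m²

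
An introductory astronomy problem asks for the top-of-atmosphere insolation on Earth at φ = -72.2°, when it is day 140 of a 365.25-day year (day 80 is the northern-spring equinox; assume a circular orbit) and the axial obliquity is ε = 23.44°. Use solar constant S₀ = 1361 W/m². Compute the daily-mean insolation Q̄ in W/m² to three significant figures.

Q̄ ≈ 0.00 W/m²

Solar longitude: λ_s = 360° × (140 − 80)/365.25 = 59.138°.
sin δ = sin 23.44° × sin 59.138° = 0.34146, so δ = +19.966°.
cos H₀ = −tan(-72.2°) tan(+19.966°) = 1.1315 ≥ 1 ⇒ polar night, H₀ = 0 and Q̄ = 0.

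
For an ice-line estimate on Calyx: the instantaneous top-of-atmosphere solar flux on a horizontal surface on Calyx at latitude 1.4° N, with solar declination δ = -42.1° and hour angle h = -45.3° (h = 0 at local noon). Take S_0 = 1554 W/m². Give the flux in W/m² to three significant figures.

785 W/m²

cos θ_z = sin ϕ sin δ + cos ϕ cos δ cos h = -0.016380 + 0.521746 = 0.505366.
Flux = S_0 · cos θ_z = 1554 × 0.505366 = 785.3 W/m².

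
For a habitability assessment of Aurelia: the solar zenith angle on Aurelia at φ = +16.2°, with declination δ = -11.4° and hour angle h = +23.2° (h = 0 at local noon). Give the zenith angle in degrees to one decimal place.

θ_z = 35.9°

cos θ_z = sin φ sin δ + cos φ cos δ cos h = -0.055145 + 0.865226 = 0.810081.
θ_z = arccos(0.810081) = 35.9°.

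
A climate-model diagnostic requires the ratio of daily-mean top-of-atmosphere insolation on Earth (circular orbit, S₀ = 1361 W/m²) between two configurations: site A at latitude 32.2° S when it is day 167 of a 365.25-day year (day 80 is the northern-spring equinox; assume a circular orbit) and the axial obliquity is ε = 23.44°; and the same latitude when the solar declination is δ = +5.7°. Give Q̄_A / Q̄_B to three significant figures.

Q̄_A / Q̄_B ≈ 0.623

— Configuration A (φ=-32.2°):
Solar longitude: λ_s = 360° × (167 − 80)/365.25 = 85.749°.
sin δ = sin 23.44° × sin 85.749° = 0.39669, so δ = +23.372°.
cos H₀ = −tan(-32.2°) tan(+23.372°) = 0.2721, H₀ = 1.2952 rad.
Bracket: H₀ sin φ sin δ + cos φ cos δ sin H₀ = 1.2952×-0.53288×0.39669 + 0.84619×0.91795×0.96226 = -0.273790 + 0.747445 = 0.473655.
Q̄ = (S₀/π) × [bracket] = (1361/π) × 0.473655 = 205.20 W/m².
— Configuration B (φ=-32.2°):
cos H₀ = −tan(-32.2°) tan(+5.700°) = 0.0629, H₀ = 1.5079 rad.
Bracket: H₀ sin φ sin δ + cos φ cos δ sin H₀ = 1.5079×-0.53288×0.09932 + 0.84619×0.99506×0.99802 = -0.079807 + 0.840343 = 0.760536.
Q̄ = (S₀/π) × [bracket] = (1361/π) × 0.760536 = 329.48 W/m².
Ratio Q̄_A / Q̄_B = 205.20 / 329.48 = 0.6228.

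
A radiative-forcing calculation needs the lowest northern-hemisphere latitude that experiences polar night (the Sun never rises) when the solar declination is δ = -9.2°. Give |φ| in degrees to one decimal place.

Polar night requires cos H₀ = −tan φ tan δ ≥ 1, i.e. tan φ tan δ ≤ −1.
The boundary is |tan φ| · |tan δ| = 1, so |φ| = 90° − |δ| = 90° − 9.2° = 80.8° in the northern hemisphere.

|φ| = 80.8°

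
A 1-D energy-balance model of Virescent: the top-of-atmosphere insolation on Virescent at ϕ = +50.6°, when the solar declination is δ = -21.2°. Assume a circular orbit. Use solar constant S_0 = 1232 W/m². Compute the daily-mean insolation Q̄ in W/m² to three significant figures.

cos h₀ = −tan(+50.6°) tan(-21.200°) = 0.4722, h₀ = 1.0790 rad.
Bracket: h₀ sin ϕ sin δ + cos ϕ cos δ sin h₀ = 1.0790×0.77273×-0.36162 + 0.63473×0.93232×0.88149 = -0.301510 + 0.521641 = 0.220131.
Q̄ = (S_0/π) × [bracket] = (1232/π) × 0.220131 = 86.33 W/m².

Q̄ ≈ 86.3 W/m²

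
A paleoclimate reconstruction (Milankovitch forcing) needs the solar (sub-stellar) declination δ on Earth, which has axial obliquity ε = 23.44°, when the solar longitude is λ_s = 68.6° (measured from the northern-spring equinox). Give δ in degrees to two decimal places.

sin δ = sin ε · sin λ_s = sin 23.44° × sin 68.6° = 0.370363.
δ = arcsin(0.370363) = +21.74°.

δ = +21.74°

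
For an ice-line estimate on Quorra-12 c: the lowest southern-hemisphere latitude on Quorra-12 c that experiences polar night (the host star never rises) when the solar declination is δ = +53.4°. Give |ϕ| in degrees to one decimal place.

|ϕ| = 36.6°

Polar night requires cos h₀ = −tan ϕ tan δ ≥ 1, i.e. tan ϕ tan δ ≤ −1.
The boundary is |tan ϕ| · |tan δ| = 1, so |ϕ| = 90° − |δ| = 90° − 53.4° = 36.6° in the southern hemisphere.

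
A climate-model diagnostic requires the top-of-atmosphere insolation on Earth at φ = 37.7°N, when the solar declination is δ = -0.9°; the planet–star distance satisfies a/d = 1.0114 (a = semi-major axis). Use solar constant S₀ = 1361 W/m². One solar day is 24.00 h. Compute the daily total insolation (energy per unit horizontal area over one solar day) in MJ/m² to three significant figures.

29.7 MJ/m²

cos H₀ = −tan(+37.7°) tan(-0.900°) = 0.0121, H₀ = 1.5587 rad.
Bracket: H₀ sin φ sin δ + cos φ cos δ sin H₀ = 1.5587×0.61153×-0.01571 + 0.79122×0.99988×0.99993 = -0.014975 + 0.791070 = 0.776095.
Inverse-square distance factor (a/d)² = 1.0114² = 1.022930.
Q̄ = (S₀/π) × 1.022930 × [bracket] = (1361/π) × 1.022930 × 0.776095 = 343.93 W/m².
Daily total = Q̄ × 24.00 h × 3600 s/h = 343.93 × 24.00 × 3600 / 10⁶ = 29.72 MJ/m².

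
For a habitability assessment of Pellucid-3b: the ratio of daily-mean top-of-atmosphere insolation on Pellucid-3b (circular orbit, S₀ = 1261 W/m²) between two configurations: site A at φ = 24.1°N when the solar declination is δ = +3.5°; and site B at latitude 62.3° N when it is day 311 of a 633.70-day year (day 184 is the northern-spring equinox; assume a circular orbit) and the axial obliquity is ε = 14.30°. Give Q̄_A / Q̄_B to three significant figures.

— Configuration A (φ=+24.1°):
cos H₀ = −tan(+24.1°) tan(+3.500°) = -0.0274, H₀ = 1.5982 rad.
Bracket: H₀ sin φ sin δ + cos φ cos δ sin H₀ = 1.5982×0.40833×0.06105 + 0.91283×0.99813×0.99963 = 0.039841 + 0.910786 = 0.950627.
Q̄ = (S₀/π) × [bracket] = (1261/π) × 0.950627 = 381.57 W/m².
— Configuration B (φ=+62.3°):
Solar longitude: λ_s = 360° × (311 − 184)/633.70 = 72.148°.
sin δ = sin 14.30° × sin 72.148° = 0.23511, so δ = +13.598°.
cos H₀ = −tan(+62.3°) tan(+13.598°) = -0.4607, H₀ = 2.0496 rad.
Bracket: H₀ sin φ sin δ + cos φ cos δ sin H₀ = 2.0496×0.88539×0.23511 + 0.46484×0.97197×0.88754 = 0.426653 + 0.401000 = 0.827653.
Q̄ = (S₀/π) × [bracket] = (1261/π) × 0.827653 = 332.21 W/m².
Ratio Q̄_A / Q̄_B = 381.57 / 332.21 = 1.149.

Q̄_A / Q̄_B ≈ 1.15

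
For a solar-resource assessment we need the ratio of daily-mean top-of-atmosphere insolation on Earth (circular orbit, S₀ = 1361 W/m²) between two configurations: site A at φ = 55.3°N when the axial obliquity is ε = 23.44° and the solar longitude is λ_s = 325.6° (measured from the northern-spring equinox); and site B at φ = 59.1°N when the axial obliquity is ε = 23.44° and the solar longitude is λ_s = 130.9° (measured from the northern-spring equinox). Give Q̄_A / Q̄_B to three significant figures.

Q̄_A / Q̄_B ≈ 0.306

— Configuration A (φ=+55.3°):
Solar declination: sin δ = sin ε · sin λ_s = sin 23.44° × sin 325.6° = -0.22474, so δ = -12.987°.
cos H₀ = −tan(+55.3°) tan(-12.987°) = 0.3331, H₀ = 1.2312 rad.
Bracket: H₀ sin φ sin δ + cos φ cos δ sin H₀ = 1.2312×0.82214×-0.22474 + 0.56928×0.97442×0.94290 = -0.227486 + 0.523043 = 0.295557.
Q̄ = (S₀/π) × [bracket] = (1361/π) × 0.295557 = 128.04 W/m².
— Configuration B (φ=+59.1°):
Solar declination: sin δ = sin ε · sin λ_s = sin 23.44° × sin 130.9° = 0.30067, so δ = +17.498°.
cos H₀ = −tan(+59.1°) tan(+17.498°) = -0.5268, H₀ = 2.1256 rad.
Bracket: H₀ sin φ sin δ + cos φ cos δ sin H₀ = 2.1256×0.85806×0.30067 + 0.51354×0.95373×0.85002 = 0.548390 + 0.416322 = 0.964712.
Q̄ = (S₀/π) × [bracket] = (1361/π) × 0.964712 = 417.93 W/m².
Ratio Q̄_A / Q̄_B = 128.04 / 417.93 = 0.3064.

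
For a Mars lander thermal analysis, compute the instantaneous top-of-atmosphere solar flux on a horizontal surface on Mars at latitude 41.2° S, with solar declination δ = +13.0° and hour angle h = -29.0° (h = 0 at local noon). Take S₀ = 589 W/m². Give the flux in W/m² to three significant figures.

cos θ_z = sin φ sin δ + cos φ cos δ cos h = -0.148173 + 0.641210 = 0.493037.
Flux = S₀ · cos θ_z = 589 × 0.493037 = 290.4 W/m².

290 W/m²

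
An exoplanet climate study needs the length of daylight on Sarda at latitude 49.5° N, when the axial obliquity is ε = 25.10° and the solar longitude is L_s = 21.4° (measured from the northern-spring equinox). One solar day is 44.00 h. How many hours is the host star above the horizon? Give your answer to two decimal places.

24.58 h

Solar declination: sin δ = sin ε · sin L_s = sin 25.10° × sin 21.4° = 0.15478, so δ = +8.904°.
cos h₀ = −tan ϕ · tan δ = −tan(+49.5°) × tan(+8.904°) = -0.1834, so h₀ = 1.7553 rad = 100.57°.
Daylight = 2h₀/(2π) × 44.00 h = (1.7553/π) × 44.00 = 24.58 h.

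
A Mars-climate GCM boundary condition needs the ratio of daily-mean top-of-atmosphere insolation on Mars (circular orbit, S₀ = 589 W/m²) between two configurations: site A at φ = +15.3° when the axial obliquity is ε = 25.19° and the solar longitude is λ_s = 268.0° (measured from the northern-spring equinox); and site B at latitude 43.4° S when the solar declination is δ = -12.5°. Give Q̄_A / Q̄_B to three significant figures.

Q̄_A / Q̄_B ≈ 0.734

— Configuration A (φ=+15.3°):
Solar declination: sin δ = sin ε · sin λ_s = sin 25.19° × sin 268.0° = -0.42536, so δ = -25.174°.
cos H₀ = −tan(+15.3°) tan(-25.174°) = 0.1286, H₀ = 1.4419 rad.
Bracket: H₀ sin φ sin δ + cos φ cos δ sin H₀ = 1.4419×0.26387×-0.42536 + 0.96456×0.90502×0.99170 = -0.161838 + 0.865701 = 0.703863.
Q̄ = (S₀/π) × [bracket] = (589/π) × 0.703863 = 131.96 W/m².
— Configuration B (φ=-43.4°):
cos H₀ = −tan(-43.4°) tan(-12.500°) = -0.2096, H₀ = 1.7820 rad.
Bracket: H₀ sin φ sin δ + cos φ cos δ sin H₀ = 1.7820×-0.68709×-0.21644 + 0.72657×0.97630×0.97778 = 0.265008 + 0.693589 = 0.958597.
Q̄ = (S₀/π) × [bracket] = (589/π) × 0.958597 = 179.72 W/m².
Ratio Q̄_A / Q̄_B = 131.96 / 179.72 = 0.7343.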